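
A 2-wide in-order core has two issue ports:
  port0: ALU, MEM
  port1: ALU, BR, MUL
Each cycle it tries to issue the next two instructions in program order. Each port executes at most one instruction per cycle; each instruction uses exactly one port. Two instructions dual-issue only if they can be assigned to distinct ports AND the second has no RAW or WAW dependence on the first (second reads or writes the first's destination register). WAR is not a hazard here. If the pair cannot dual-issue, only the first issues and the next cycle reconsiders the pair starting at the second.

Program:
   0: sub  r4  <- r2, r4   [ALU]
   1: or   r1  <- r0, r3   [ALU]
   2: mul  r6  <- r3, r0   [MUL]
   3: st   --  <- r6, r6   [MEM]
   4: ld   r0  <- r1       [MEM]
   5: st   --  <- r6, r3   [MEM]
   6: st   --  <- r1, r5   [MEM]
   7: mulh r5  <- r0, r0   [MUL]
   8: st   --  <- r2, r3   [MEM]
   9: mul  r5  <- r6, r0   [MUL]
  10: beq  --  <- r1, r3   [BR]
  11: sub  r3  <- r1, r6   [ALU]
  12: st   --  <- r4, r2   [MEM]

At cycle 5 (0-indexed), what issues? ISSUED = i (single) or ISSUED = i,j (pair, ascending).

ISSUED = 6,7

  cy0 -> i0/i1 (sub.ALU+or.ALU) dual
  cy1 -> i2 (mul.MUL) RAW r6
  cy2 -> i3 (st.MEM) no-port MEM/MEM
  cy3 -> i4 (ld.MEM) no-port MEM/MEM
  cy4 -> i5 (st.MEM) no-port MEM/MEM
  cy5 -> i6/i7 (st.MEM+mulh.MUL) dual
  cy6 -> i8/i9 (st.MEM+mul.MUL) dual
  cy7 -> i10/i11 (beq.BR+sub.ALU) dual
  cy8 -> i12 (st.MEM) tail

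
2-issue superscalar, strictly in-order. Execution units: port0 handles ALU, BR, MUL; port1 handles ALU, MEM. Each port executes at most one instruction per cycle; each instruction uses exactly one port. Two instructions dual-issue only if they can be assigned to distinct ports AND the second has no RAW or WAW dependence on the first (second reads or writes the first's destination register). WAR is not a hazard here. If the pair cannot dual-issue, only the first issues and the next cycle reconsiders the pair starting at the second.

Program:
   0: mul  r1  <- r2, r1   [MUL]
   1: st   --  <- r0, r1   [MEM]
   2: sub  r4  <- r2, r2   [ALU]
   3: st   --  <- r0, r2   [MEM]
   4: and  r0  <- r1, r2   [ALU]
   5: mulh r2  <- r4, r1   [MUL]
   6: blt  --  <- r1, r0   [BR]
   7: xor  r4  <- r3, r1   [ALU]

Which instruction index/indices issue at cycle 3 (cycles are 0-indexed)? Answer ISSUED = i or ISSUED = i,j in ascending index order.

#0 head=0: mul.MUL i0 RAW r1
#1 head=1: st.MEM;sub.ALU i1+i2 pair
#2 head=3: st.MEM;and.ALU i3+i4 pair
#3 head=5: mulh.MUL i5 no-port MUL/BR
#4 head=6: blt.BR;xor.ALU i6+i7 pair

ISSUED = 5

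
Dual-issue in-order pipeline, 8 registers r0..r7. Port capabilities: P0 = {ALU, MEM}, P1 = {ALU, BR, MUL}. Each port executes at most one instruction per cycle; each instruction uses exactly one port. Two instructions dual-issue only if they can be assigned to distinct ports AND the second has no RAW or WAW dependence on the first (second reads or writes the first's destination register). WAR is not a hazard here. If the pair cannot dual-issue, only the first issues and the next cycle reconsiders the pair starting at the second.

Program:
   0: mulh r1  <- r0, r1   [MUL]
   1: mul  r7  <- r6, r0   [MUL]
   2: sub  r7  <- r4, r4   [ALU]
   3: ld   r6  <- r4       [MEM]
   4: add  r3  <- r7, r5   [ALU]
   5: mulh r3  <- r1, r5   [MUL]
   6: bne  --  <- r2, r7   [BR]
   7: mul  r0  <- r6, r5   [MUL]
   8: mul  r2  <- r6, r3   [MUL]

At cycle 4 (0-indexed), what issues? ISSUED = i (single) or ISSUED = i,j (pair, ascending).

ISSUED = 5

t=0 i0:mulh.MUL ; no-port MUL/MUL
t=1 i1:mul.MUL ; WAW r7
t=2 i2&i3:sub.ALU;ld.MEM ; pair
t=3 i4:add.ALU ; WAW r3
t=4 i5:mulh.MUL ; no-port MUL/BR
t=5 i6:bne.BR ; no-port BR/MUL
t=6 i7:mul.MUL ; no-port MUL/MUL
t=7 i8:mul.MUL ; tail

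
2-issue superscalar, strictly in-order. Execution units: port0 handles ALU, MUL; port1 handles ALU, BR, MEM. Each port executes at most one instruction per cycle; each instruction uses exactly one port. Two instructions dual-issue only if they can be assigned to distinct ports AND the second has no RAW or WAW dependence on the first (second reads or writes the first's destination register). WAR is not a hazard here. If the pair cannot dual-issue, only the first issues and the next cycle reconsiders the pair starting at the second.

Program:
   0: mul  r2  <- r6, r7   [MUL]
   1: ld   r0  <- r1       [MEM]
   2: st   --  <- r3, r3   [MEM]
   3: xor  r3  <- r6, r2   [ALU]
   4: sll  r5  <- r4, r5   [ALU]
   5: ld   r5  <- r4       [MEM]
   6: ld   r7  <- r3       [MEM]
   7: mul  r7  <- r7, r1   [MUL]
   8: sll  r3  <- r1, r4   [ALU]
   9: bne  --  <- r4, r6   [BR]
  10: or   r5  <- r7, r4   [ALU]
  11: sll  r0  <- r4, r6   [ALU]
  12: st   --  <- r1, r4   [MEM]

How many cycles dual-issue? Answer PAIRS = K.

PAIRS = 5

  cy0 -> i0+i1 (mul.MUL+ld.MEM) dual
  cy1 -> i2+i3 (st.MEM+xor.ALU) dual
  cy2 -> i4 (sll.ALU) WAW r5
  cy3 -> i5 (ld.MEM) no-port MEM/MEM
  cy4 -> i6 (ld.MEM) RAW+WAW r7
  cy5 -> i7+i8 (mul.MUL+sll.ALU) dual
  cy6 -> i9+i10 (bne.BR+or.ALU) dual
  cy7 -> i11+i12 (sll.ALU+st.MEM) dual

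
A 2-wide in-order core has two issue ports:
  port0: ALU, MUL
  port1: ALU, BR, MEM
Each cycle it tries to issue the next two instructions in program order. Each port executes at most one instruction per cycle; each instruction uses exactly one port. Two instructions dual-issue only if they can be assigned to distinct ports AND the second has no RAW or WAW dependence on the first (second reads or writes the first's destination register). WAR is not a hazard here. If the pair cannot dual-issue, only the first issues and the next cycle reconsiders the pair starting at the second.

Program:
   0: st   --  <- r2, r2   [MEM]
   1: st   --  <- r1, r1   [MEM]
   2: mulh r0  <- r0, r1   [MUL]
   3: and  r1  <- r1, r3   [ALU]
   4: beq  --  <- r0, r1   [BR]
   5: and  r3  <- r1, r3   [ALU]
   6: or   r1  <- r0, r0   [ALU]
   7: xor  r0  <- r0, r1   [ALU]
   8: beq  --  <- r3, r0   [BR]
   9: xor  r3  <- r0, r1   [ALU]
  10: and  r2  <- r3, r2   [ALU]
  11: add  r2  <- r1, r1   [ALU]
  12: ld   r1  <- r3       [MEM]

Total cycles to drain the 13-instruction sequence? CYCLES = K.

CYCLES = 9

0. st @i0  | no-port MEM/MEM
1. st;mulh @i1&i2  | pair
2. and @i3  | RAW r1
3. beq;and @i4&i5  | pair
4. or @i6  | RAW r1
5. xor @i7  | RAW r0
6. beq;xor @i8&i9  | pair
7. and @i10  | WAW r2
8. add;ld @i11&i12  | pair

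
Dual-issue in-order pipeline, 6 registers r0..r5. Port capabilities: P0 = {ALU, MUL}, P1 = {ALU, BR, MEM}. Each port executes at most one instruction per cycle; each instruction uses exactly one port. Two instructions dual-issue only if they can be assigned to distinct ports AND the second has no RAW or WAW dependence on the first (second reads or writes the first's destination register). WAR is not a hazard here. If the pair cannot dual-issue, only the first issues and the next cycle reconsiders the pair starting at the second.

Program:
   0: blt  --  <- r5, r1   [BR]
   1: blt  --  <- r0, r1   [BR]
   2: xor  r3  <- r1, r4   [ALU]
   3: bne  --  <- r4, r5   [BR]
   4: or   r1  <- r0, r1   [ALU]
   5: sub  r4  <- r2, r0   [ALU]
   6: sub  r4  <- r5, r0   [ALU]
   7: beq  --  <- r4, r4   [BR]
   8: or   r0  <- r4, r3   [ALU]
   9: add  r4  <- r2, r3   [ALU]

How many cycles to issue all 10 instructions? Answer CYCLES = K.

0. blt @i0  | no-port BR/BR
1. blt xor @i1,i2  | 2-wide
2. bne or @i3,i4  | 2-wide
3. sub @i5  | WAW r4
4. sub @i6  | RAW r4
5. beq or @i7,i8  | 2-wide
6. add @i9  | tail

CYCLES = 7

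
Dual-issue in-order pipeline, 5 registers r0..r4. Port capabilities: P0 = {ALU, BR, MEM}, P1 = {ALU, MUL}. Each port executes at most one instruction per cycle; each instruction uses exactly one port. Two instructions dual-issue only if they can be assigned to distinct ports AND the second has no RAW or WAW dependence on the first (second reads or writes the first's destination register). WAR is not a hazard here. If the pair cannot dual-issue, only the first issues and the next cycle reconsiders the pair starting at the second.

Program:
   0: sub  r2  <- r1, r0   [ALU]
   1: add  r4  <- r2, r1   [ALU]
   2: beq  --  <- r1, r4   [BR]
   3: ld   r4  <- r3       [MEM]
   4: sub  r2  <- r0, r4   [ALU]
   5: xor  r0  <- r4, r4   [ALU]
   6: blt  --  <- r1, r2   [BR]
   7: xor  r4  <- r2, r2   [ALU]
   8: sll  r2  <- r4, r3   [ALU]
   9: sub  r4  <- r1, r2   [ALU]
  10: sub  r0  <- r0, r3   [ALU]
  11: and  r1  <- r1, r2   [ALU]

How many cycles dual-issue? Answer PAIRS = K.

[0] i0  sub.ALU  -- RAW r2
[1] i1  add.ALU  -- RAW r4
[2] i2  beq.BR  -- no-port BR/MEM
[3] i3  ld.MEM  -- RAW r4
[4] i4,i5  sub.ALU+xor.ALU  -- 2-wide
[5] i6,i7  blt.BR+xor.ALU  -- 2-wide
[6] i8  sll.ALU  -- RAW r2
[7] i9,i10  sub.ALU+sub.ALU  -- 2-wide
[8] i11  and.ALU  -- tail

PAIRS = 3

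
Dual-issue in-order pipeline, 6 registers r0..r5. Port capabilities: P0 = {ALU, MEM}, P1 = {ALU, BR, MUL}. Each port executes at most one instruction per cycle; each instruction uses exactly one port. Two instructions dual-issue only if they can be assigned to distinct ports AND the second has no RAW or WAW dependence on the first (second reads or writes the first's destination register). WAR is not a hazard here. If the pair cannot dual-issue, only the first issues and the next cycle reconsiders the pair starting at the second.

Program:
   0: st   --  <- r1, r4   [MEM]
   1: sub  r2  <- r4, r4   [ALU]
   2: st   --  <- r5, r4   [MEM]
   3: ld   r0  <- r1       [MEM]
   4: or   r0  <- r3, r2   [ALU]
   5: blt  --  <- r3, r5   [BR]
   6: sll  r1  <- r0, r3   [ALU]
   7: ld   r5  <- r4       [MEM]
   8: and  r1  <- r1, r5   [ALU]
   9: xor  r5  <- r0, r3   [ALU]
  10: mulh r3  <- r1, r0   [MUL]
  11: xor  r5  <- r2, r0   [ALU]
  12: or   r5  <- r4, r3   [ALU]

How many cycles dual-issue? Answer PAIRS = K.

PAIRS = 5

#0 head=0: st.MEM;sub.ALU i0,i1 dual
#1 head=2: st.MEM i2 no-port MEM/MEM
#2 head=3: ld.MEM i3 WAW r0
#3 head=4: or.ALU;blt.BR i4,i5 dual
#4 head=6: sll.ALU;ld.MEM i6,i7 dual
#5 head=8: and.ALU;xor.ALU i8,i9 dual
#6 head=10: mulh.MUL;xor.ALU i10,i11 dual
#7 head=12: or.ALU i12 tail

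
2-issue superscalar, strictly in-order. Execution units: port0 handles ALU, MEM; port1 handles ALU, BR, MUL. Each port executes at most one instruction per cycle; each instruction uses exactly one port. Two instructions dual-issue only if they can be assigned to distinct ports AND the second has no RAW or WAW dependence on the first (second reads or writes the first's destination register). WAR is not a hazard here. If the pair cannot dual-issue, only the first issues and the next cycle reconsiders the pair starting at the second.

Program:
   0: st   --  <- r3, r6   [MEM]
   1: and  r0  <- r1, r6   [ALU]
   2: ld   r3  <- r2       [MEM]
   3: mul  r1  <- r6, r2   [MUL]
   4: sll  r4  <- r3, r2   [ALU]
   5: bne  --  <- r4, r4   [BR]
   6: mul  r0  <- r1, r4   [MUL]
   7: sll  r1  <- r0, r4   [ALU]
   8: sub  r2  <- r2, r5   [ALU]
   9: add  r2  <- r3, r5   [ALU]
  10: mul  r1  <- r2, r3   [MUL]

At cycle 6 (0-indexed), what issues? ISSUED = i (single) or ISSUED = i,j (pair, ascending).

#0 head=0: st.MEM/and.ALU i0/i1 dual
#1 head=2: ld.MEM/mul.MUL i2/i3 dual
#2 head=4: sll.ALU i4 RAW r4
#3 head=5: bne.BR i5 no-port BR/MUL
#4 head=6: mul.MUL i6 RAW r0
#5 head=7: sll.ALU/sub.ALU i7/i8 dual
#6 head=9: add.ALU i9 RAW r2
#7 head=10: mul.MUL i10 tail

ISSUED = 9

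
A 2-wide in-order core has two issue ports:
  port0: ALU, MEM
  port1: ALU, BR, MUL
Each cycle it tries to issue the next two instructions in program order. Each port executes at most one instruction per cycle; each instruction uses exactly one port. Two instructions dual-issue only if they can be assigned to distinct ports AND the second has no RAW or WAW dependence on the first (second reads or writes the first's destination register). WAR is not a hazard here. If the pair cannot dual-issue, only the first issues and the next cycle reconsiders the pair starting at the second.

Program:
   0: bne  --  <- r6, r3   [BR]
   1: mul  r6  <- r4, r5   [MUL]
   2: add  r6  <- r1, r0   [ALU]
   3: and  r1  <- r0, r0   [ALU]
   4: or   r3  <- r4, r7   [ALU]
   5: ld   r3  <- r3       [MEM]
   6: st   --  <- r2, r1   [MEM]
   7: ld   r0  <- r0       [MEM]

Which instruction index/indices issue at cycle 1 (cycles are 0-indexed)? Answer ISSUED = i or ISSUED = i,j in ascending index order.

ISSUED = 1

#0 head=0: bne i0 no-port BR/MUL
#1 head=1: mul i1 WAW r6
#2 head=2: add;and i2/i3 pair
#3 head=4: or i4 RAW+WAW r3
#4 head=5: ld i5 no-port MEM/MEM
#5 head=6: st i6 no-port MEM/MEM
#6 head=7: ld i7 tail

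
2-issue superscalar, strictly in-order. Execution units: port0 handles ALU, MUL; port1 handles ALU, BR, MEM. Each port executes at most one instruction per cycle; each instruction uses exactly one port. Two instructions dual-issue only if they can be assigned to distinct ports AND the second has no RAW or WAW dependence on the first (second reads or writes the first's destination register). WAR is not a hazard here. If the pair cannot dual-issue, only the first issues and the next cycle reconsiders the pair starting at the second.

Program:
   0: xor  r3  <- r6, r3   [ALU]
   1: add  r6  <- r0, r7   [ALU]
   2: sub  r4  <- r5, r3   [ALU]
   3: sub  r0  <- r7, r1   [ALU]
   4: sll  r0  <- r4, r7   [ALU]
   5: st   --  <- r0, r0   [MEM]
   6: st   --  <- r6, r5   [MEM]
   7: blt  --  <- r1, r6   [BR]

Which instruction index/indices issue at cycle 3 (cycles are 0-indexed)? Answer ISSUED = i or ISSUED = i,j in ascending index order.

#0 head=0: xor;add i0/i1 pair
#1 head=2: sub;sub i2/i3 pair
#2 head=4: sll i4 RAW r0
#3 head=5: st i5 no-port MEM/MEM
#4 head=6: st i6 no-port MEM/BR
#5 head=7: blt i7 tail

ISSUED = 5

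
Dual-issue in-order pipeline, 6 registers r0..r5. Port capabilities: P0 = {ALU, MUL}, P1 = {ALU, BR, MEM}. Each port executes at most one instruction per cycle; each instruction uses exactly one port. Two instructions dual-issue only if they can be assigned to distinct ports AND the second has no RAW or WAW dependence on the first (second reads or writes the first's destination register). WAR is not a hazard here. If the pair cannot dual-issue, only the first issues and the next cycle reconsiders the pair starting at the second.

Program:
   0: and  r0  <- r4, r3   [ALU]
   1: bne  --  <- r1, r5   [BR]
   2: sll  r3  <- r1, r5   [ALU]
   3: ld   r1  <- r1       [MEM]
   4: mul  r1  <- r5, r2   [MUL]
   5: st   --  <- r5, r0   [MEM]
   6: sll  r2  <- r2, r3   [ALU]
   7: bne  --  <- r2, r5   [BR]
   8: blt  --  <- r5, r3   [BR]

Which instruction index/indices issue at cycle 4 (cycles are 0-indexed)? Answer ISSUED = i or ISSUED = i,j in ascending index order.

[0] i0&i1  and+bne  -- 2-wide
[1] i2&i3  sll+ld  -- 2-wide
[2] i4&i5  mul+st  -- 2-wide
[3] i6  sll  -- RAW r2
[4] i7  bne  -- no-port BR/BR
[5] i8  blt  -- tail

ISSUED = 7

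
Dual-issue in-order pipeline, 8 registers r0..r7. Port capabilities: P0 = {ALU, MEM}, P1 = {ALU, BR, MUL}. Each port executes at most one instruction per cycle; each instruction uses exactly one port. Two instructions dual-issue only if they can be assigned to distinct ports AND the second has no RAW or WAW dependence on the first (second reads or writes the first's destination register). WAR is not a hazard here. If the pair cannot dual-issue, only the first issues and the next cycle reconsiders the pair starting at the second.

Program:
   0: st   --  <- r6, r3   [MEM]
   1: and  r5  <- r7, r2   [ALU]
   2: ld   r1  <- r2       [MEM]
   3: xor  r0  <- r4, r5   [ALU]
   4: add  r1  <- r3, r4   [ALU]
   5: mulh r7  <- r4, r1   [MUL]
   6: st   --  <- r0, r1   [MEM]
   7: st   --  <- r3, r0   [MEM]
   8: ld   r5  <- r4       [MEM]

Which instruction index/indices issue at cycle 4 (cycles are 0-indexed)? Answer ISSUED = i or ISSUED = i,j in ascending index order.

ISSUED = 7

  cy0 -> i0/i1 (st.MEM/and.ALU) 2-wide
  cy1 -> i2/i3 (ld.MEM/xor.ALU) 2-wide
  cy2 -> i4 (add.ALU) RAW r1
  cy3 -> i5/i6 (mulh.MUL/st.MEM) 2-wide
  cy4 -> i7 (st.MEM) no-port MEM/MEM
  cy5 -> i8 (ld.MEM) tail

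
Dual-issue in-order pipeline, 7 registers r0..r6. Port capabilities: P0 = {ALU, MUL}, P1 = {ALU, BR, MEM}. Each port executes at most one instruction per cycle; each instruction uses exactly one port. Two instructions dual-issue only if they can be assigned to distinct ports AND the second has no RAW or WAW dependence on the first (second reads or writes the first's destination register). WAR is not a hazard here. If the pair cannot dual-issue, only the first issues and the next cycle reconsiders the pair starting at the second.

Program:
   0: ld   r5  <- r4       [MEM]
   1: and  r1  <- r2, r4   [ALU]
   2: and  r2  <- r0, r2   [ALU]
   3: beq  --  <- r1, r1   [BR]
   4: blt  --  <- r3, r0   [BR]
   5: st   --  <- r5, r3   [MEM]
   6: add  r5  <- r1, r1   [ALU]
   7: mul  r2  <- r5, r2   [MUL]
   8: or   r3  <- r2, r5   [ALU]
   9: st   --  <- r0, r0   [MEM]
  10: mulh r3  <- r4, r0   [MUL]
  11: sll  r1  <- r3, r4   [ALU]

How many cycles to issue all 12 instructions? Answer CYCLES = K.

[0] i0,i1  ld.MEM and.ALU  -- dual
[1] i2,i3  and.ALU beq.BR  -- dual
[2] i4  blt.BR  -- no-port BR/MEM
[3] i5,i6  st.MEM add.ALU  -- dual
[4] i7  mul.MUL  -- RAW r2
[5] i8,i9  or.ALU st.MEM  -- dual
[6] i10  mulh.MUL  -- RAW r3
[7] i11  sll.ALU  -- tail

CYCLES = 8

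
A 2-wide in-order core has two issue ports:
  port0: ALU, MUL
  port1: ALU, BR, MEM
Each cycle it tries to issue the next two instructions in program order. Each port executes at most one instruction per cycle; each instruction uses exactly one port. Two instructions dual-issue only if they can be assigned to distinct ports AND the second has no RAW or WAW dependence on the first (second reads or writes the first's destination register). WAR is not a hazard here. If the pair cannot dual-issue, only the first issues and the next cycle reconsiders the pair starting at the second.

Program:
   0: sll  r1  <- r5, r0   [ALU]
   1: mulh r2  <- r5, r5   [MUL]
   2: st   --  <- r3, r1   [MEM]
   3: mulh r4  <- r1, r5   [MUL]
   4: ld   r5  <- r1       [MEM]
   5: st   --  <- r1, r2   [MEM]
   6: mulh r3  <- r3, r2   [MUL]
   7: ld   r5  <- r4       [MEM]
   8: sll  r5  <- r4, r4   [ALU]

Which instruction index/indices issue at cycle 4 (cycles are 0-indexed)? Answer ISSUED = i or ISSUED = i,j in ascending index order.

ISSUED = 7

c0: i0/i1 sll.ALU/mulh.MUL  dual
c1: i2/i3 st.MEM/mulh.MUL  dual
c2: i4 ld.MEM  no-port MEM/MEM
c3: i5/i6 st.MEM/mulh.MUL  dual
c4: i7 ld.MEM  WAW r5
c5: i8 sll.ALU  tail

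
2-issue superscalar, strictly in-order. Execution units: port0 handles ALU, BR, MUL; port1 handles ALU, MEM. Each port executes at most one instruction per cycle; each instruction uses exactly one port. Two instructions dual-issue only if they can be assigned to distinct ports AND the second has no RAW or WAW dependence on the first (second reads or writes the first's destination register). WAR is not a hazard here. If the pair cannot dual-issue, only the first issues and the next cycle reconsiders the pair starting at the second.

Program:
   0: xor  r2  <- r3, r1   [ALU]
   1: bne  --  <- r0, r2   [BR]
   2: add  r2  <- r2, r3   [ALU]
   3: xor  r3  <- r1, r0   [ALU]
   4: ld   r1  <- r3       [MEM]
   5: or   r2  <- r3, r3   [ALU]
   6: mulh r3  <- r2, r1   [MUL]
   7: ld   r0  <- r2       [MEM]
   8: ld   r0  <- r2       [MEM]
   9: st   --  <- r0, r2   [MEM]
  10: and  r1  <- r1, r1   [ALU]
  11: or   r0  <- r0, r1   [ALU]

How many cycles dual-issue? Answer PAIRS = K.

[0] i0  xor  -- RAW r2
[1] i1,i2  bne+add  -- dual
[2] i3  xor  -- RAW r3
[3] i4,i5  ld+or  -- dual
[4] i6,i7  mulh+ld  -- dual
[5] i8  ld  -- no-port MEM/MEM
[6] i9,i10  st+and  -- dual
[7] i11  or  -- tail

PAIRS = 4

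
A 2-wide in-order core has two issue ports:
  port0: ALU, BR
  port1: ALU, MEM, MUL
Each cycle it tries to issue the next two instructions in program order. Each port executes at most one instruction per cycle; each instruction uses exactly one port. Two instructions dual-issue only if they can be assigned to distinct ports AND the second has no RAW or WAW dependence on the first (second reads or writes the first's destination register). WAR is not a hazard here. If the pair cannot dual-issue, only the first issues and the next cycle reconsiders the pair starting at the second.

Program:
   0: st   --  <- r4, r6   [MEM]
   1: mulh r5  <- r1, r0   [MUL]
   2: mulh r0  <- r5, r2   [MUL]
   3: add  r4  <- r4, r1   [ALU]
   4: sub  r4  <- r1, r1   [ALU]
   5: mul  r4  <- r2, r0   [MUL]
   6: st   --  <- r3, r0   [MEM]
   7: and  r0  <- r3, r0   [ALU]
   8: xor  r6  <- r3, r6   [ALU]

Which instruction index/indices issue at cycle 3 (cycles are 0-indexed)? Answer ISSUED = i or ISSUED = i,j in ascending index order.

0. st.MEM @i0  | no-port MEM/MUL
1. mulh.MUL @i1  | no-port MUL/MUL
2. mulh.MUL+add.ALU @i2+i3  | pair
3. sub.ALU @i4  | WAW r4
4. mul.MUL @i5  | no-port MUL/MEM
5. st.MEM+and.ALU @i6+i7  | pair
6. xor.ALU @i8  | tail

ISSUED = 4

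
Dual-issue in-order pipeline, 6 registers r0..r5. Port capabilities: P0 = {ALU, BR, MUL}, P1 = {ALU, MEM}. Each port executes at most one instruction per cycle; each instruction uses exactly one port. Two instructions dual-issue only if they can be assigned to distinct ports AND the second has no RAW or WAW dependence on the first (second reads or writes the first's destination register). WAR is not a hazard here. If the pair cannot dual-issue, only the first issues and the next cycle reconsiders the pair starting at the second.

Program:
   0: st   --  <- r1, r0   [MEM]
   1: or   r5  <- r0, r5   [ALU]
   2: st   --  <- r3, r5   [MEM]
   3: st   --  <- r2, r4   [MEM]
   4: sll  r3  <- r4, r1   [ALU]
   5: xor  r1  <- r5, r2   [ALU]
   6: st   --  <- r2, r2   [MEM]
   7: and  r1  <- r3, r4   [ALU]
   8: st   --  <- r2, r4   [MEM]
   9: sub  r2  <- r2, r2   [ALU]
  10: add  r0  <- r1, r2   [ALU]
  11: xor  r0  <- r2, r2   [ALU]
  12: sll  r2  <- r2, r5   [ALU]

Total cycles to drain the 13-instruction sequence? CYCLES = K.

[0] i0&i1  st.MEM;or.ALU  -- dual
[1] i2  st.MEM  -- no-port MEM/MEM
[2] i3&i4  st.MEM;sll.ALU  -- dual
[3] i5&i6  xor.ALU;st.MEM  -- dual
[4] i7&i8  and.ALU;st.MEM  -- dual
[5] i9  sub.ALU  -- RAW r2
[6] i10  add.ALU  -- WAW r0
[7] i11&i12  xor.ALU;sll.ALU  -- dual

CYCLES = 8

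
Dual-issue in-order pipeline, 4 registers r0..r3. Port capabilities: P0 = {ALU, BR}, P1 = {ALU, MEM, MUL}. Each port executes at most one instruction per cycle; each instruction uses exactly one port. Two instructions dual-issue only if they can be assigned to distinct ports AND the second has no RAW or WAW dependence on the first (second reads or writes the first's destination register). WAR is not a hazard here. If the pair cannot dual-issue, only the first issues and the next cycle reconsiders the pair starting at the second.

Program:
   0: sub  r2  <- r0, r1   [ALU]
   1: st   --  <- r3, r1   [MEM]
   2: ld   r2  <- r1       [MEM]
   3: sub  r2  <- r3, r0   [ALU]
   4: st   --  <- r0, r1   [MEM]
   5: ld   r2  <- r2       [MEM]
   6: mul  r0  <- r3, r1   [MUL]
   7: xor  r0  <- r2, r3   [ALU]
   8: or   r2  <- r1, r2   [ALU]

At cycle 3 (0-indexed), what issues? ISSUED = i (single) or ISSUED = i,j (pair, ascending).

ISSUED = 5

#0 head=0: sub.ALU;st.MEM i0,i1 dual
#1 head=2: ld.MEM i2 WAW r2
#2 head=3: sub.ALU;st.MEM i3,i4 dual
#3 head=5: ld.MEM i5 no-port MEM/MUL
#4 head=6: mul.MUL i6 WAW r0
#5 head=7: xor.ALU;or.ALU i7,i8 dual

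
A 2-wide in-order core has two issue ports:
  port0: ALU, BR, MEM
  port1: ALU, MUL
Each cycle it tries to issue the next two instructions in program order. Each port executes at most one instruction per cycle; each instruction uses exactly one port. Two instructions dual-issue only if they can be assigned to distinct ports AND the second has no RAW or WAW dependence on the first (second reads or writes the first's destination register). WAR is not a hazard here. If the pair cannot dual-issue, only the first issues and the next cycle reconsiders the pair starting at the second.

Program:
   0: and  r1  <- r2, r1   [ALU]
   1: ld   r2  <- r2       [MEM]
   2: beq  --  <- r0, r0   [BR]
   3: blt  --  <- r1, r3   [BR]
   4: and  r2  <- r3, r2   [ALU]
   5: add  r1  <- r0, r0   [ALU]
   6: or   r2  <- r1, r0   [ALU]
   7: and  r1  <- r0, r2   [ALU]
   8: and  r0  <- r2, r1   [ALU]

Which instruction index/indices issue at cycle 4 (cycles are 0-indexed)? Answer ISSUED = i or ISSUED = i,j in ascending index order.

[0] i0+i1  and.ALU+ld.MEM  -- 2-wide
[1] i2  beq.BR  -- no-port BR/BR
[2] i3+i4  blt.BR+and.ALU  -- 2-wide
[3] i5  add.ALU  -- RAW r1
[4] i6  or.ALU  -- RAW r2
[5] i7  and.ALU  -- RAW r1
[6] i8  and.ALU  -- tail

ISSUED = 6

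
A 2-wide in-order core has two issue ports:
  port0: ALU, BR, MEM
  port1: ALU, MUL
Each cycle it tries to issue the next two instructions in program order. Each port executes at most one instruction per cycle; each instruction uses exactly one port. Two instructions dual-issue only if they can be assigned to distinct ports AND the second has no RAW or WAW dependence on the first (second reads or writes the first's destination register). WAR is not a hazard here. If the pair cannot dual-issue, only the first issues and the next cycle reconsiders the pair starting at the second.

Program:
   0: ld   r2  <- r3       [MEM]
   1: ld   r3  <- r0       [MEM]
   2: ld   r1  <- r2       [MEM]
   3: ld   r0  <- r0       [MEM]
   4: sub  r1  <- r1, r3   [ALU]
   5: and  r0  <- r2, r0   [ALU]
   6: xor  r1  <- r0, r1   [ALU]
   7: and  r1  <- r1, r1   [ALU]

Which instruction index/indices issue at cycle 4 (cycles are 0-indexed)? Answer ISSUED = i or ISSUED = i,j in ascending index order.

ISSUED = 5

  cy0 -> i0 (ld) no-port MEM/MEM
  cy1 -> i1 (ld) no-port MEM/MEM
  cy2 -> i2 (ld) no-port MEM/MEM
  cy3 -> i3,i4 (ld sub) dual
  cy4 -> i5 (and) RAW r0
  cy5 -> i6 (xor) RAW+WAW r1
  cy6 -> i7 (and) tail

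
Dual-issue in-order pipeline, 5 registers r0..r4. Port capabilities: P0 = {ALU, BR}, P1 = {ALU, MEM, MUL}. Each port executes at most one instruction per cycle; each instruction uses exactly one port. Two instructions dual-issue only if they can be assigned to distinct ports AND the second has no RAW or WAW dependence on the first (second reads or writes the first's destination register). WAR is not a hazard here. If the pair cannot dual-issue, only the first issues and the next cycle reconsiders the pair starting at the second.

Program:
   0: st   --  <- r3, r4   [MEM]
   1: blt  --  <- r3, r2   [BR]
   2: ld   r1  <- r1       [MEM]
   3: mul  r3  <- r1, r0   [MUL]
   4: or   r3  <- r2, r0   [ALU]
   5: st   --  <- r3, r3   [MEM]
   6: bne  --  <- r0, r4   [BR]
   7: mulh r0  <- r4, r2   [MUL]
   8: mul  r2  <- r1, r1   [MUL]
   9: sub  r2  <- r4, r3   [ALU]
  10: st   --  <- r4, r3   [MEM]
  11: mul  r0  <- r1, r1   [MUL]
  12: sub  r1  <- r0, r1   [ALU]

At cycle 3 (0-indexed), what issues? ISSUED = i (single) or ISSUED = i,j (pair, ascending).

ISSUED = 4

0. st.MEM+blt.BR @i0+i1  | 2-wide
1. ld.MEM @i2  | no-port MEM/MUL
2. mul.MUL @i3  | WAW r3
3. or.ALU @i4  | RAW r3
4. st.MEM+bne.BR @i5+i6  | 2-wide
5. mulh.MUL @i7  | no-port MUL/MUL
6. mul.MUL @i8  | WAW r2
7. sub.ALU+st.MEM @i9+i10  | 2-wide
8. mul.MUL @i11  | RAW r0
9. sub.ALU @i12  | tail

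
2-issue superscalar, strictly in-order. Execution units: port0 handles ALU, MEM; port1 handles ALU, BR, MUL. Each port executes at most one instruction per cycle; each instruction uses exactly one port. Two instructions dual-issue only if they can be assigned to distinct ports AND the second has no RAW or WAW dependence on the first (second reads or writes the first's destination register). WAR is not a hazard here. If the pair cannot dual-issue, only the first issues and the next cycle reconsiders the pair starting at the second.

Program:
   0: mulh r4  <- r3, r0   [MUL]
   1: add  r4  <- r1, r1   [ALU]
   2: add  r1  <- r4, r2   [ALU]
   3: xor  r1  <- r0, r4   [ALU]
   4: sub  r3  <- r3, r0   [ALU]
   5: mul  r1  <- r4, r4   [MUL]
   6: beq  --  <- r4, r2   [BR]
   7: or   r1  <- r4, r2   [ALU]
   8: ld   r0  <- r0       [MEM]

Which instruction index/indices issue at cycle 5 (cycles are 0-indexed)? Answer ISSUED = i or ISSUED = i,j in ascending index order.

ISSUED = 6,7

#0 head=0: mulh i0 WAW r4
#1 head=1: add i1 RAW r4
#2 head=2: add i2 WAW r1
#3 head=3: xor+sub i3,i4 pair
#4 head=5: mul i5 no-port MUL/BR
#5 head=6: beq+or i6,i7 pair
#6 head=8: ld i8 tail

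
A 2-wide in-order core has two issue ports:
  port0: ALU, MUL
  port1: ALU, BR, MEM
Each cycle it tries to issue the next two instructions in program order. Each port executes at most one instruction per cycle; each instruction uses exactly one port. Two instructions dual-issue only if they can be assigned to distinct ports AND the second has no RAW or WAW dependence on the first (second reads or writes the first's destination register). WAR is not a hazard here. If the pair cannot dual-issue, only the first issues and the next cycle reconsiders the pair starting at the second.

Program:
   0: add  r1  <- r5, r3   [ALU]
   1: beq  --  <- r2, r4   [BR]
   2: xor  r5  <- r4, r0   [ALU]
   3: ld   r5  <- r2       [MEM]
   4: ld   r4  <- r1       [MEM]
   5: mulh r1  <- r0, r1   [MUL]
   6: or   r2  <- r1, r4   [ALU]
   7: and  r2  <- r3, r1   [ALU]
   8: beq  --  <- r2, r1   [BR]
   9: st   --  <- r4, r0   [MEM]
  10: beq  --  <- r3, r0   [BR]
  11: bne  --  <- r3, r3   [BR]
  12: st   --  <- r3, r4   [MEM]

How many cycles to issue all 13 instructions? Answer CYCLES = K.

#0 head=0: add/beq i0/i1 pair
#1 head=2: xor i2 WAW r5
#2 head=3: ld i3 no-port MEM/MEM
#3 head=4: ld/mulh i4/i5 pair
#4 head=6: or i6 WAW r2
#5 head=7: and i7 RAW r2
#6 head=8: beq i8 no-port BR/MEM
#7 head=9: st i9 no-port MEM/BR
#8 head=10: beq i10 no-port BR/BR
#9 head=11: bne i11 no-port BR/MEM
#10 head=12: st i12 tail

CYCLES = 11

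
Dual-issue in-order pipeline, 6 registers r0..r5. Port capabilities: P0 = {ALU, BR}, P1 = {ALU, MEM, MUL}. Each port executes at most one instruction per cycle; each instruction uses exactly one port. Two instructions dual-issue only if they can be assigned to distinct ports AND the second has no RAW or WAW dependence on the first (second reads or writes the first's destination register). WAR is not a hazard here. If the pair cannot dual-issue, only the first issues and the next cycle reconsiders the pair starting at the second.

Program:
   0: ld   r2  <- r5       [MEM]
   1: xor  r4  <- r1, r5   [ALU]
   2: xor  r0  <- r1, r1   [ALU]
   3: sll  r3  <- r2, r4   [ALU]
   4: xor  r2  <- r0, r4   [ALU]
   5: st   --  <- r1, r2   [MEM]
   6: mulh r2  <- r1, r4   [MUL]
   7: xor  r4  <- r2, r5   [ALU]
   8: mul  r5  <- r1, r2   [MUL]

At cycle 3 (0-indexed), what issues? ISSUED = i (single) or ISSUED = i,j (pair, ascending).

#0 head=0: ld xor i0,i1 pair
#1 head=2: xor sll i2,i3 pair
#2 head=4: xor i4 RAW r2
#3 head=5: st i5 no-port MEM/MUL
#4 head=6: mulh i6 RAW r2
#5 head=7: xor mul i7,i8 pair

ISSUED = 5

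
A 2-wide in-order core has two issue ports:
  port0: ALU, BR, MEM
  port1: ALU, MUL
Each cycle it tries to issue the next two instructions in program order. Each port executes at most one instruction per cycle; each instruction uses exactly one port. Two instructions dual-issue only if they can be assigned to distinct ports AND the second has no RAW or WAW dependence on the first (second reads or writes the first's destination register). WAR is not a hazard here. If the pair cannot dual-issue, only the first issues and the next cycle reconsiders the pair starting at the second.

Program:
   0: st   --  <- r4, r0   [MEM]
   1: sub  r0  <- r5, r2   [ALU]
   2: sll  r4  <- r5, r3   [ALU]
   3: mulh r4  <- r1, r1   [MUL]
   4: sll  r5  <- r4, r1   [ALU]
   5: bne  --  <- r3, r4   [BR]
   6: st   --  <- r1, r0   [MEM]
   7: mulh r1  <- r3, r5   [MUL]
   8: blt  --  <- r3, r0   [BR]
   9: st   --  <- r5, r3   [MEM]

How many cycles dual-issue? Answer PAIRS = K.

PAIRS = 3

c0: i0+i1 st.MEM+sub.ALU  2-wide
c1: i2 sll.ALU  WAW r4
c2: i3 mulh.MUL  RAW r4
c3: i4+i5 sll.ALU+bne.BR  2-wide
c4: i6+i7 st.MEM+mulh.MUL  2-wide
c5: i8 blt.BR  no-port BR/MEM
c6: i9 st.MEM  tail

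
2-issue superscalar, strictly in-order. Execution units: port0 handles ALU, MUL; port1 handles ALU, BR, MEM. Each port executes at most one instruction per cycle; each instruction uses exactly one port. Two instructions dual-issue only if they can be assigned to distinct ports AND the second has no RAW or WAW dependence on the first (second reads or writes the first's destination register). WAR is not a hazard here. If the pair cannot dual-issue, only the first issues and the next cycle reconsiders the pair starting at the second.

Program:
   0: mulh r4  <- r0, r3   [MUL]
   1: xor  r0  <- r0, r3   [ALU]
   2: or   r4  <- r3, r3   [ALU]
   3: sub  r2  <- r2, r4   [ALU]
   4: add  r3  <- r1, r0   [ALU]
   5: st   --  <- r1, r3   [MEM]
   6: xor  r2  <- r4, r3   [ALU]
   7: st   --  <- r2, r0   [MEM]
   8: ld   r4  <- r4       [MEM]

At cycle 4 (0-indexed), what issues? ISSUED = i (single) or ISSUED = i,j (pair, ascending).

#0 head=0: mulh.MUL xor.ALU i0+i1 dual
#1 head=2: or.ALU i2 RAW r4
#2 head=3: sub.ALU add.ALU i3+i4 dual
#3 head=5: st.MEM xor.ALU i5+i6 dual
#4 head=7: st.MEM i7 no-port MEM/MEM
#5 head=8: ld.MEM i8 tail

ISSUED = 7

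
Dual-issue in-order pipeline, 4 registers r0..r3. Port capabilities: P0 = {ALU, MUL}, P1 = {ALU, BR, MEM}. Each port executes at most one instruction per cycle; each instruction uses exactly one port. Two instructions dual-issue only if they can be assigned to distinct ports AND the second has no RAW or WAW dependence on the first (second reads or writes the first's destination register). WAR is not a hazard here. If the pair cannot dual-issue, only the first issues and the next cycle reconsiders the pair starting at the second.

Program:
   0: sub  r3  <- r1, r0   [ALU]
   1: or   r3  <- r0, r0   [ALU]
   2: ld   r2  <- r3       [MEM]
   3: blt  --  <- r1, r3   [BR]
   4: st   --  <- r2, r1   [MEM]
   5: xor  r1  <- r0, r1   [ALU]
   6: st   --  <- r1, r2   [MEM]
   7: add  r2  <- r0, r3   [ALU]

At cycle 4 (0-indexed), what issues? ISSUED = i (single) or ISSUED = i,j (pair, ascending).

t=0 i0:sub ; WAW r3
t=1 i1:or ; RAW r3
t=2 i2:ld ; no-port MEM/BR
t=3 i3:blt ; no-port BR/MEM
t=4 i4,i5:st;xor ; 2-wide
t=5 i6,i7:st;add ; 2-wide

ISSUED = 4,5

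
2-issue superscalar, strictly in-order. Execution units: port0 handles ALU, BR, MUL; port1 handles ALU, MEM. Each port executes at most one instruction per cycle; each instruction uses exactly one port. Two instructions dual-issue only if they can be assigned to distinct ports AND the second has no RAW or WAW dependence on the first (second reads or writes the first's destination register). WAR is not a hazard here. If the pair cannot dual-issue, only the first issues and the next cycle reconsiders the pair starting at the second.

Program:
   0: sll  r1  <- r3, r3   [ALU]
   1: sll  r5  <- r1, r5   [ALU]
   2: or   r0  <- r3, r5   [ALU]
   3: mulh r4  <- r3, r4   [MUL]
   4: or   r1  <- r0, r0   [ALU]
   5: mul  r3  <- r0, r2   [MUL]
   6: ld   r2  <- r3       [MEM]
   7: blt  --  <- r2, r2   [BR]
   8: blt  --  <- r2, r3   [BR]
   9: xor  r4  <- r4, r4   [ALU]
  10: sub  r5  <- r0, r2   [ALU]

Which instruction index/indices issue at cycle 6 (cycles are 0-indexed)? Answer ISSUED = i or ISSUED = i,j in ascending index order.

c0: i0 sll  RAW r1
c1: i1 sll  RAW r5
c2: i2/i3 or/mulh  2-wide
c3: i4/i5 or/mul  2-wide
c4: i6 ld  RAW r2
c5: i7 blt  no-port BR/BR
c6: i8/i9 blt/xor  2-wide
c7: i10 sub  tail

ISSUED = 8,9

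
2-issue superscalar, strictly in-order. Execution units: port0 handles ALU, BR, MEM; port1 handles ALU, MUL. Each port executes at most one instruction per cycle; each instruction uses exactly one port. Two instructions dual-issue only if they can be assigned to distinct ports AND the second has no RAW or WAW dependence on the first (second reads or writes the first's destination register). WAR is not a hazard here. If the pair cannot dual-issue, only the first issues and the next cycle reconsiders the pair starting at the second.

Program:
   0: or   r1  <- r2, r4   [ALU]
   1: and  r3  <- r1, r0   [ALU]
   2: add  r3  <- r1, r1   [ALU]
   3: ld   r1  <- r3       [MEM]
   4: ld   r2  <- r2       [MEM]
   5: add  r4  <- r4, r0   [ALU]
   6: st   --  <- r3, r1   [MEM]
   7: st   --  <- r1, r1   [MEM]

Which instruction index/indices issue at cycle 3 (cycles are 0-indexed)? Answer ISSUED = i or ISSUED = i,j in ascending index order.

ISSUED = 3

[0] i0  or.ALU  -- RAW r1
[1] i1  and.ALU  -- WAW r3
[2] i2  add.ALU  -- RAW r3
[3] i3  ld.MEM  -- no-port MEM/MEM
[4] i4/i5  ld.MEM;add.ALU  -- pair
[5] i6  st.MEM  -- no-port MEM/MEM
[6] i7  st.MEM  -- tail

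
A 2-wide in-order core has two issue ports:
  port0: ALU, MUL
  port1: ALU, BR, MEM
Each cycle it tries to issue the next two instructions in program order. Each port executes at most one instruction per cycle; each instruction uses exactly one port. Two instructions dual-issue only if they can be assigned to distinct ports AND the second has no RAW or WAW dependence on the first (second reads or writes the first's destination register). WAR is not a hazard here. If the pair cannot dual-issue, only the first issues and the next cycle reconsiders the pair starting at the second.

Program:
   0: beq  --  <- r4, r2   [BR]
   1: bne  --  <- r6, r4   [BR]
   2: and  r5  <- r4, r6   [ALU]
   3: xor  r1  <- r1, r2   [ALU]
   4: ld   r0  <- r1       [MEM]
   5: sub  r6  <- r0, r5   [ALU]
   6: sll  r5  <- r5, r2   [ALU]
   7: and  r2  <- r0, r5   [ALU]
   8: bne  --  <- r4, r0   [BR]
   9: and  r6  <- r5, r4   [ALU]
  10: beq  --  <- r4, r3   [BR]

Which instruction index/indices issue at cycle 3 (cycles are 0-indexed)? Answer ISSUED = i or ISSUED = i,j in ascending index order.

ISSUED = 4

t=0 i0:beq ; no-port BR/BR
t=1 i1&i2:bne and ; 2-wide
t=2 i3:xor ; RAW r1
t=3 i4:ld ; RAW r0
t=4 i5&i6:sub sll ; 2-wide
t=5 i7&i8:and bne ; 2-wide
t=6 i9&i10:and beq ; 2-wide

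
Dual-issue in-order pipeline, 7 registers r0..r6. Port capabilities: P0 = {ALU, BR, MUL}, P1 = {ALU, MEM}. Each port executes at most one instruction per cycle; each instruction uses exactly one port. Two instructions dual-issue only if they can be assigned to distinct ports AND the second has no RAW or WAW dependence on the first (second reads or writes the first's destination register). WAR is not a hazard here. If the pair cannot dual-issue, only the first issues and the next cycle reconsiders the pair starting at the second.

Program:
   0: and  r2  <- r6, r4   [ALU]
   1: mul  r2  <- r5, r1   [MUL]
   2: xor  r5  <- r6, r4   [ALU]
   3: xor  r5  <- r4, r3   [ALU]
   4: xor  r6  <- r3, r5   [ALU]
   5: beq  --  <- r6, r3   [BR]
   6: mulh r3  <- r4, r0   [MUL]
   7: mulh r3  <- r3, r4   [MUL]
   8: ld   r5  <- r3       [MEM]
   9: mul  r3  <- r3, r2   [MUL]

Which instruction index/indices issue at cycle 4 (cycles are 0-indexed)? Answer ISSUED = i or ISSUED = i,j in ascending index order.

  cy0 -> i0 (and) WAW r2
  cy1 -> i1+i2 (mul/xor) dual
  cy2 -> i3 (xor) RAW r5
  cy3 -> i4 (xor) RAW r6
  cy4 -> i5 (beq) no-port BR/MUL
  cy5 -> i6 (mulh) no-port MUL/MUL
  cy6 -> i7 (mulh) RAW r3
  cy7 -> i8+i9 (ld/mul) dual

ISSUED = 5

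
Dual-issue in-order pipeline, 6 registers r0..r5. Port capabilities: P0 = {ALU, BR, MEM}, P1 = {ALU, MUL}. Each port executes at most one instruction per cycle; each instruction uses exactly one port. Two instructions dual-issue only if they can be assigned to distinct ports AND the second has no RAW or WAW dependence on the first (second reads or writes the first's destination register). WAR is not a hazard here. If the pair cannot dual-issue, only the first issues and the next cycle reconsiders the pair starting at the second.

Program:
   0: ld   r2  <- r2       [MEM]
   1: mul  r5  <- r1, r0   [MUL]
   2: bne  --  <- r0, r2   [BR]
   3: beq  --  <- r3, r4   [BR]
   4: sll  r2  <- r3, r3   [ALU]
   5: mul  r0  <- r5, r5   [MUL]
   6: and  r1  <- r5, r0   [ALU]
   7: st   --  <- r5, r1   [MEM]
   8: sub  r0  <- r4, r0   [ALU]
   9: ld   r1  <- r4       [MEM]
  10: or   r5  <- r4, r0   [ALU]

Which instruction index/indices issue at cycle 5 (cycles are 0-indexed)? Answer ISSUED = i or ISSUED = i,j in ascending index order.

[0] i0+i1  ld.MEM mul.MUL  -- 2-wide
[1] i2  bne.BR  -- no-port BR/BR
[2] i3+i4  beq.BR sll.ALU  -- 2-wide
[3] i5  mul.MUL  -- RAW r0
[4] i6  and.ALU  -- RAW r1
[5] i7+i8  st.MEM sub.ALU  -- 2-wide
[6] i9+i10  ld.MEM or.ALU  -- 2-wide

ISSUED = 7,8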